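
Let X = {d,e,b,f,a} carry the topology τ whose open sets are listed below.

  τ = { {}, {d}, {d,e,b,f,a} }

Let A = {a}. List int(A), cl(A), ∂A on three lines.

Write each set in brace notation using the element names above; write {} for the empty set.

int(A) = {}
cl(A)  = {e,b,f,a}
∂A     = {e,b,f,a}

U open, U⊆A: {}. int(A) = ⋃ = {}
X∖A={d,e,b,f}, int(X∖A)={d}, hence cl(A)={e,b,f,a}
∂A: remove int from cl → {e,b,f,a}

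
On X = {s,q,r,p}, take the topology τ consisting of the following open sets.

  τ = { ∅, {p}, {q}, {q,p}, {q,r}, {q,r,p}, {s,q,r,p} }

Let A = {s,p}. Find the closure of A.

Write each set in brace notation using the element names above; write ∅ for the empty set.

cl via duality: int({q,r}) = {q,r}, so X∖{q,r} = {s,p}

{s,p}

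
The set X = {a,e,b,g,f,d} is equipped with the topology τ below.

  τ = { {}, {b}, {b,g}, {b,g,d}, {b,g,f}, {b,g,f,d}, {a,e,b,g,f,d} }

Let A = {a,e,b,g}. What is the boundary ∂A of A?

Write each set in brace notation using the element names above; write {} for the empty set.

{a,e,f,d}

U open, U⊆A: {}, {b}, {b,g}. int(A) = ⋃ = {b,g}
X∖A={f,d}, int(X∖A)={}, hence cl(A)={a,e,b,g,f,d}
∂A: remove int from cl → {a,e,f,d}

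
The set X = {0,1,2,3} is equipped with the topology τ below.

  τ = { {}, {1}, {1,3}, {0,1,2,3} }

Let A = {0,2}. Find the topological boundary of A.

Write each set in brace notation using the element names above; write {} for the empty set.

{0,2}

interior: largest open inside A is {} (from {})
cl via duality: int({1,3}) = {1,3}, so X∖{1,3} = {0,2}
cl∖int = {0,2}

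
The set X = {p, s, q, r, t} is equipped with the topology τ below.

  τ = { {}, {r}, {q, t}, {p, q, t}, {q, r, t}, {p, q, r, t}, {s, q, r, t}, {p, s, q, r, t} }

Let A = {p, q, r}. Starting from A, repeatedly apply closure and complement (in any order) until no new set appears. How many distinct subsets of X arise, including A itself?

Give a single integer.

cl via duality: int({s, t}) = {}, so X∖{} = {p, s, q, r, t}
Write k for closure, c for complement:
  1. A     = {p, q, r}
  2. kA    = {p, s, q, r, t}
  3. cA    = {s, t}
  4. ckA   = {}
  5. kcA   = {p, s, q, t}
  6. ckcA  = {r}
  7. kckcA = {s, r}
  8. ckckcA = {p, q, t}
applying k or c yields no new set

8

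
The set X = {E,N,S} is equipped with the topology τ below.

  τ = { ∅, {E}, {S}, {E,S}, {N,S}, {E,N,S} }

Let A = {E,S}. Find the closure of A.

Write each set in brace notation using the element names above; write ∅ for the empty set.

{E,N,S}

X∖A={N}, int(X∖A)=∅, hence cl(A)={E,N,S}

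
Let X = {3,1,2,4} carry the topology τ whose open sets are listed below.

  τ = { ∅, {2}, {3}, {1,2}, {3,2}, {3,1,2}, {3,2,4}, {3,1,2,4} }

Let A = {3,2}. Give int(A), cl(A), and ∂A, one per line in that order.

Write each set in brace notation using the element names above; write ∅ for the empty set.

int(A) = {3,2}
cl(A)  = {3,1,2,4}
∂A     = {1,4}

opens ⊆ A: ∅, {2}, {3}, {3,2}; union → int = {3,2}
complement {1,4}; its interior ∅; cl(A) = X∖∅ = {3,1,2,4}
boundary = {3,1,2,4} ∖ {3,2} = {1,4}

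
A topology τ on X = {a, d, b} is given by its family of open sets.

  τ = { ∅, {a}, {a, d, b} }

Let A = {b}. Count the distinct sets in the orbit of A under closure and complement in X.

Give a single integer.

closure: X∖int(X∖A) = X∖{a} = {d, b}
Let k=closure and c=complement:
  1. A     = {b}
  2. kA    = {d, b}
  3. cA    = {a, d}
  4. ckA   = {a}
  5. kcA   = {a, d, b}
  6. ckcA  = ∅
— saturated at 6

6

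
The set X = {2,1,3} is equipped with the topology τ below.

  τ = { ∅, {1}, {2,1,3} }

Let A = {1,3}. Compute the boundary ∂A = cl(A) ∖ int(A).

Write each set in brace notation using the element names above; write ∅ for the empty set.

open subsets of A: ∅, {1}; so int(A) = {1}
closure: X∖int(X∖A) = X∖∅ = {2,1,3}
∂A = {2,1,3} minus {1} = {2,3}

{2,3}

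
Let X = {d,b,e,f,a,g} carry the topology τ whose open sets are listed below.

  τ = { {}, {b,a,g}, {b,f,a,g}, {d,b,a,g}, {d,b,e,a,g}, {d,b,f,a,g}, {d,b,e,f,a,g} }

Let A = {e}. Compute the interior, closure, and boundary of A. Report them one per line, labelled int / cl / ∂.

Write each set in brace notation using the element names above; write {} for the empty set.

int(A) = {}
cl(A)  = {e}
∂A     = {e}

open subsets of A: {}; so int(A) = {}
closure: X∖int(X∖A) = X∖{d,b,f,a,g} = {e}
∂A = {e} minus {} = {e}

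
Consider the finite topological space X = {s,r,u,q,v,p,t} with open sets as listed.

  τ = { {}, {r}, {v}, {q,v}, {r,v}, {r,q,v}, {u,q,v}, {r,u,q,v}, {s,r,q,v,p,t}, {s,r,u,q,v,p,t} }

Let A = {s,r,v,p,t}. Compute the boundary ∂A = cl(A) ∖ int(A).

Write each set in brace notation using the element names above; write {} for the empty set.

{s,u,q,p,t}

interior: largest open inside A is {r,v} (from {}, {r}, {v}, {r,v})
cl via duality: int({u,q}) = {}, so X∖{} = {s,r,u,q,v,p,t}
cl∖int = {s,u,q,p,t}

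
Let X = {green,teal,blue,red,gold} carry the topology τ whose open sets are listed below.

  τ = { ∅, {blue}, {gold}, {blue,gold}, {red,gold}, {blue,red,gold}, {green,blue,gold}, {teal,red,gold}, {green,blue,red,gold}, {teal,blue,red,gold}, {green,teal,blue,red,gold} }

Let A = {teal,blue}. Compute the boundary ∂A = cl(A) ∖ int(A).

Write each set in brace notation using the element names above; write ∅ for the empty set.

opens ⊆ A: ∅, {blue}; union → int = {blue}
complement {green,red,gold}; its interior {red,gold}; cl(A) = X∖{red,gold} = {green,teal,blue}
boundary = {green,teal,blue} ∖ {blue} = {green,teal}

{green,teal}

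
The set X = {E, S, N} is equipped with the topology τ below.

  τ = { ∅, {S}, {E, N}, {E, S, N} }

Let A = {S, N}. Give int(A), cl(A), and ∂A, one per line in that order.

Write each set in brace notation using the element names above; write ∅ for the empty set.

int(A) = {S}
cl(A)  = {E, S, N}
∂A     = {E, N}

U open, U⊆A: ∅, {S}. int(A) = ⋃ = {S}
X∖A={E}, int(X∖A)=∅, hence cl(A)={E, S, N}
∂A: remove int from cl → {E, N}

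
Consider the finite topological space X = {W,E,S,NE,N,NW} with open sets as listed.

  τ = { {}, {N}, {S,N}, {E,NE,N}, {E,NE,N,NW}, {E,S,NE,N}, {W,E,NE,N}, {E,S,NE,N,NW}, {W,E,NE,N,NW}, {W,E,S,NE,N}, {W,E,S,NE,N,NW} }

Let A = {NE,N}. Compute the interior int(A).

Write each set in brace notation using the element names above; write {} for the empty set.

{N}

interior: largest open inside A is {N} (from {}, {N})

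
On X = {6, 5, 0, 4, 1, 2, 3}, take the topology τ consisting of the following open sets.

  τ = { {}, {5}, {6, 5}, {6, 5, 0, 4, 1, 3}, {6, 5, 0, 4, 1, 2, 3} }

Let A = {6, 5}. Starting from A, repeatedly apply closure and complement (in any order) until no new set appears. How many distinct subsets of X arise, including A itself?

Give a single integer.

4

closure: X∖int(X∖A) = X∖{} = {6, 5, 0, 4, 1, 2, 3}
Let k=closure and c=complement:
  1. A     = {6, 5}
  2. kA    = {6, 5, 0, 4, 1, 2, 3}
  3. cA    = {0, 4, 1, 2, 3}
  4. ckA   = {}
— saturated at 4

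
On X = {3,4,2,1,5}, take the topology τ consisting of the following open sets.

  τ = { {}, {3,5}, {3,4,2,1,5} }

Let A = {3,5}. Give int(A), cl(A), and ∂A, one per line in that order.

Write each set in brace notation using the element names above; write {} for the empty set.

int(A) = {3,5}
cl(A)  = {3,4,2,1,5}
∂A     = {4,2,1}

open subsets of A: {}, {3,5}; so int(A) = {3,5}
closure: X∖int(X∖A) = X∖{} = {3,4,2,1,5}
∂A = {3,4,2,1,5} minus {3,5} = {4,2,1}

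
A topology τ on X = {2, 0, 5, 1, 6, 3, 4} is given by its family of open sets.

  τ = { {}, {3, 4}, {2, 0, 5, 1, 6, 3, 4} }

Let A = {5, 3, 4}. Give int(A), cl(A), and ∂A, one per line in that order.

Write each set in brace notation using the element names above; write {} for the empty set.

int(A) = {3, 4}
cl(A)  = {2, 0, 5, 1, 6, 3, 4}
∂A     = {2, 0, 5, 1, 6}

interior: largest open inside A is {3, 4} (from {}, {3, 4})
cl via duality: int({2, 0, 1, 6}) = {}, so X∖{} = {2, 0, 5, 1, 6, 3, 4}
cl∖int = {2, 0, 5, 1, 6}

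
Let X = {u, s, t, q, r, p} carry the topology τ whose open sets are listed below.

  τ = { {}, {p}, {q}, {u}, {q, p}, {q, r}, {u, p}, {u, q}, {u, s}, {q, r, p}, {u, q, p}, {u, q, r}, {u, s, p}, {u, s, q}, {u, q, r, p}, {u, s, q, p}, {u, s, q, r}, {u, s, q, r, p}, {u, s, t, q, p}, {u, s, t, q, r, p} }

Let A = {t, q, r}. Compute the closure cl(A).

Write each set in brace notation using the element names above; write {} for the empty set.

X∖A={u, s, p}, int(X∖A)={u, s, p}, hence cl(A)={t, q, r}

{t, q, r}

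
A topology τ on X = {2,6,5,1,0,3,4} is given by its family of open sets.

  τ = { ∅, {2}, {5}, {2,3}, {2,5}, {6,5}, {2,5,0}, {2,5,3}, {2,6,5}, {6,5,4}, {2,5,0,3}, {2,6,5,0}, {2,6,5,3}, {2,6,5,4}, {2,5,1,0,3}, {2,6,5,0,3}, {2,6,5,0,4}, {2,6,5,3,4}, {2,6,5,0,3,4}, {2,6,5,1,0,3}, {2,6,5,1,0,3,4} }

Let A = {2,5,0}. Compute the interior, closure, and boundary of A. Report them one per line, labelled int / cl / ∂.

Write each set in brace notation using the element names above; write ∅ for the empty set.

opens ⊆ A: ∅, {2}, {5}, {2,5}, {2,5,0}; union → int = {2,5,0}
complement {6,1,3,4}; its interior ∅; cl(A) = X∖∅ = {2,6,5,1,0,3,4}
boundary = {2,6,5,1,0,3,4} ∖ {2,5,0} = {6,1,3,4}

int(A) = {2,5,0}
cl(A)  = {2,6,5,1,0,3,4}
∂A     = {6,1,3,4}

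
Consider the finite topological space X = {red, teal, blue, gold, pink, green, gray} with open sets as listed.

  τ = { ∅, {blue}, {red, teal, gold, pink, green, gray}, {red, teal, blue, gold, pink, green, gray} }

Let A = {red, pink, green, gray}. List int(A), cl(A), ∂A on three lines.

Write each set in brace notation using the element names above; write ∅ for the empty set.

U open, U⊆A: ∅. int(A) = ⋃ = ∅
X∖A={teal, blue, gold}, int(X∖A)={blue}, hence cl(A)={red, teal, gold, pink, green, gray}
∂A: remove int from cl → {red, teal, gold, pink, green, gray}

int(A) = ∅
cl(A)  = {red, teal, gold, pink, green, gray}
∂A     = {red, teal, gold, pink, green, gray}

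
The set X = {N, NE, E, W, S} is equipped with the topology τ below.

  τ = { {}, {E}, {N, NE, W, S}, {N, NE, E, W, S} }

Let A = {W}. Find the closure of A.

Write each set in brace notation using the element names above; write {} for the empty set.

closure: X∖int(X∖A) = X∖{E} = {N, NE, W, S}

{N, NE, W, S}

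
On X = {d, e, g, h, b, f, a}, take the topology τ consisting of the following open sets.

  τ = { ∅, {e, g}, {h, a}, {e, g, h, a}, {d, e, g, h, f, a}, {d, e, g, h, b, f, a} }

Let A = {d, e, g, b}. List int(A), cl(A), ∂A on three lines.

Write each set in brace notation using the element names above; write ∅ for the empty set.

interior: largest open inside A is {e, g} (from ∅, {e, g})
cl via duality: int({h, f, a}) = {h, a}, so X∖{h, a} = {d, e, g, b, f}
cl∖int = {d, b, f}

int(A) = {e, g}
cl(A)  = {d, e, g, b, f}
∂A     = {d, b, f}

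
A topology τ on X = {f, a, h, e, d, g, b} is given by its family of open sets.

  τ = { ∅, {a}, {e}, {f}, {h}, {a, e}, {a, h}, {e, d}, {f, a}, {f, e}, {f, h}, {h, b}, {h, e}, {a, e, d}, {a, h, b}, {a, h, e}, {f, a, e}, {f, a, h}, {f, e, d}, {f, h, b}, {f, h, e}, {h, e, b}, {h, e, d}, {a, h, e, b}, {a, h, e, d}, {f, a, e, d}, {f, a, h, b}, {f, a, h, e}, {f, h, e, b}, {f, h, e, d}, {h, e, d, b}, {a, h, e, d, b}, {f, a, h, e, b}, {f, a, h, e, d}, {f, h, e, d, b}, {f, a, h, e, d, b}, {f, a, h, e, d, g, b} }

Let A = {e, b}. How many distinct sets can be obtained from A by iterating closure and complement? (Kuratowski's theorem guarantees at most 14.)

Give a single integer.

X∖A={f, a, h, d, g}, int(X∖A)={f, a, h}, hence cl(A)={e, d, g, b}
Orbit (k=closure, c=complement):
  1. A     = {e, b}
  2. kA    = {e, d, g, b}
  3. cA    = {f, a, h, d, g}
  4. ckA   = {f, a, h}
  5. kcA   = {f, a, h, d, g, b}
  6. kckA  = {f, a, h, g, b}
  7. ckcA  = {e}
  8. ckckA = {e, d}
  9. kckcA = {e, d, g}
  10. ckckcA = {f, a, h, b}
(closed under both — stop)

10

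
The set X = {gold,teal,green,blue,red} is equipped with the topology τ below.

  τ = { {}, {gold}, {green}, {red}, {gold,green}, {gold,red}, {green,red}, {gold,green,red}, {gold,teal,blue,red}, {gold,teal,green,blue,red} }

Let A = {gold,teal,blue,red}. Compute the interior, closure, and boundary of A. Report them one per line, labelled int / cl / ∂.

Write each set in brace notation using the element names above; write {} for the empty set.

int(A) = {gold,teal,blue,red}
cl(A)  = {gold,teal,blue,red}
∂A     = {}

opens ⊆ A: {}, {red}, {gold}, {gold,red}, {gold,teal,blue,red}; union → int = {gold,teal,blue,red}
complement {green}; its interior {green}; cl(A) = X∖{green} = {gold,teal,blue,red}
boundary = {gold,teal,blue,red} ∖ {gold,teal,blue,red} = {}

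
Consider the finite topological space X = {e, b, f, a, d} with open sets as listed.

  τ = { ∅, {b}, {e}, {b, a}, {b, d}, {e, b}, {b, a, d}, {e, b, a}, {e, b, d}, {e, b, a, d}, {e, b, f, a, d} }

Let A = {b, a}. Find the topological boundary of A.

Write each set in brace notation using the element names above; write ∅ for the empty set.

U open, U⊆A: ∅, {b}, {b, a}. int(A) = ⋃ = {b, a}
X∖A={e, f, d}, int(X∖A)={e}, hence cl(A)={b, f, a, d}
∂A: remove int from cl → {f, d}

{f, d}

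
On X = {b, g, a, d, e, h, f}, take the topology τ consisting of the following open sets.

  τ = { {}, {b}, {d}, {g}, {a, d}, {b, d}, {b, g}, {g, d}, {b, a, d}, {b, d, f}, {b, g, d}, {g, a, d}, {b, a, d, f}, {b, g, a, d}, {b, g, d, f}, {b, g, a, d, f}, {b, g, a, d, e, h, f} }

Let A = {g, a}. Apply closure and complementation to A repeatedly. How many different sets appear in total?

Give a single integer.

X∖A={b, d, e, h, f}, int(X∖A)={b, d, f}, hence cl(A)={g, a, e, h}
Orbit (k=closure, c=complement):
  1. A     = {g, a}
  2. kA    = {g, a, e, h}
  3. cA    = {b, d, e, h, f}
  4. ckA   = {b, d, f}
  5. kcA   = {b, a, d, e, h, f}
  6. ckcA  = {g}
  7. kckcA = {g, e, h}
  8. ckckcA = {b, a, d, f}
(closed under both — stop)

8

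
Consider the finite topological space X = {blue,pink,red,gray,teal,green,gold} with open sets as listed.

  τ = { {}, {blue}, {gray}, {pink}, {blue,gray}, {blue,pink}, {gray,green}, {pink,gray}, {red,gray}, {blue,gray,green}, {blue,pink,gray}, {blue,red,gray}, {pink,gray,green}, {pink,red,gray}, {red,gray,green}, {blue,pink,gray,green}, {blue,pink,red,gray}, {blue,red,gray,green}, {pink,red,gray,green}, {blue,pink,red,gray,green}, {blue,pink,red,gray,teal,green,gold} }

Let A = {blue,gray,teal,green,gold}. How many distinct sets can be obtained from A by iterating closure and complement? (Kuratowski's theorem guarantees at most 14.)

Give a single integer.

8

X∖A={pink,red}, int(X∖A)={pink}, hence cl(A)={blue,red,gray,teal,green,gold}
Orbit (k=closure, c=complement):
  1. A     = {blue,gray,teal,green,gold}
  2. kA    = {blue,red,gray,teal,green,gold}
  3. cA    = {pink,red}
  4. ckA   = {pink}
  5. kcA   = {pink,red,teal,gold}
  6. kckA  = {pink,teal,gold}
  7. ckcA  = {blue,gray,green}
  8. ckckA = {blue,red,gray,green}
(closed under both — stop)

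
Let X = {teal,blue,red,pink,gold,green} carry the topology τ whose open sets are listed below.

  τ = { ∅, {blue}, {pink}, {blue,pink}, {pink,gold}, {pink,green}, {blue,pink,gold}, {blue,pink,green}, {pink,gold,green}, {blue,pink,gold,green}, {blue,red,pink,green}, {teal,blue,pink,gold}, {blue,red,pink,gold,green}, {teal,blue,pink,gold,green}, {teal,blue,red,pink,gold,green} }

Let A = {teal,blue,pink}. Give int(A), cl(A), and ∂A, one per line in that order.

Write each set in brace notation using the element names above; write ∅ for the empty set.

int(A) = {blue,pink}
cl(A)  = {teal,blue,red,pink,gold,green}
∂A     = {teal,red,gold,green}

opens ⊆ A: ∅, {pink}, {blue}, {blue,pink}; union → int = {blue,pink}
complement {red,gold,green}; its interior ∅; cl(A) = X∖∅ = {teal,blue,red,pink,gold,green}
boundary = {teal,blue,red,pink,gold,green} ∖ {blue,pink} = {teal,red,gold,green}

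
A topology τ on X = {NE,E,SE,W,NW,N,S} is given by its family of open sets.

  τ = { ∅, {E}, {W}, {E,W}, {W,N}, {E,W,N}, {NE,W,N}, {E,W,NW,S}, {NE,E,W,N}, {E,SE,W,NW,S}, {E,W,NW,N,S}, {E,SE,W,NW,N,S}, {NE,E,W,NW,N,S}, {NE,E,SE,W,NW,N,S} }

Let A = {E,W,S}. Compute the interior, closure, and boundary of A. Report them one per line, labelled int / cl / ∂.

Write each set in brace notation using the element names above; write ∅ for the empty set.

int(A) = {E,W}
cl(A)  = {NE,E,SE,W,NW,N,S}
∂A     = {NE,SE,NW,N,S}

interior: largest open inside A is {E,W} (from ∅, {E}, {W}, {E,W})
cl via duality: int({NE,SE,NW,N}) = ∅, so X∖∅ = {NE,E,SE,W,NW,N,S}
cl∖int = {NE,SE,NW,N,S}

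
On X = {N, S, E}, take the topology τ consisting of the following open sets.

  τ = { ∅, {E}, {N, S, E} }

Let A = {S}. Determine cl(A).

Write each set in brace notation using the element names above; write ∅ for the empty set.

cl via duality: int({N, E}) = {E}, so X∖{E} = {N, S}

{N, S}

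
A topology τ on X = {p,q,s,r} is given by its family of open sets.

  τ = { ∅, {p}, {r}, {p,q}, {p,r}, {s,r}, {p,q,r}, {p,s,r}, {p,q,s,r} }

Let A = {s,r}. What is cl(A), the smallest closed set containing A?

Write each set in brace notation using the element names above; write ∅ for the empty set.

{s,r}

cl via duality: int({p,q}) = {p,q}, so X∖{p,q} = {s,r}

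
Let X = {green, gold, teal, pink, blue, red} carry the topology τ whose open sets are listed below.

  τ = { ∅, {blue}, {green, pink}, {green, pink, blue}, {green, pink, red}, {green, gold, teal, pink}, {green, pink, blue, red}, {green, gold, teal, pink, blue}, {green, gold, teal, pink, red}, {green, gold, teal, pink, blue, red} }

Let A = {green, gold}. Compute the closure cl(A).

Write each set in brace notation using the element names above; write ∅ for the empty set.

{green, gold, teal, pink, red}

X∖A={teal, pink, blue, red}, int(X∖A)={blue}, hence cl(A)={green, gold, teal, pink, red}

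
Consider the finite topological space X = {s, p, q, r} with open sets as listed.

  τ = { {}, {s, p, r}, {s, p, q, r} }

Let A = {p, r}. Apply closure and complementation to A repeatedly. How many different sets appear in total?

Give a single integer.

4

complement {s, q}; its interior {}; cl(A) = X∖{} = {s, p, q, r}
With k = closure, c = complement:
  1. A     = {p, r}
  2. kA    = {s, p, q, r}
  3. cA    = {s, q}
  4. ckA   = {}
k, c of each give nothing new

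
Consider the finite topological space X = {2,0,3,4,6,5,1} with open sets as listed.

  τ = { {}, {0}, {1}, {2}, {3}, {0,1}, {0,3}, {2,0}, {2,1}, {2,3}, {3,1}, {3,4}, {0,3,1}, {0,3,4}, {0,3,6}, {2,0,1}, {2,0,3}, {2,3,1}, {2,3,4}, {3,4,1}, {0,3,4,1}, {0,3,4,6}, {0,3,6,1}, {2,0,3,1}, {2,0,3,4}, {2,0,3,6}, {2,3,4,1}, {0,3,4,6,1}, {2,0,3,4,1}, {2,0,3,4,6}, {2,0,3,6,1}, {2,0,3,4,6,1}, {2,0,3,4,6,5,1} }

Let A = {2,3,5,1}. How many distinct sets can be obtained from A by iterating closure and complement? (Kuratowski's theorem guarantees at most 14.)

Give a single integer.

8

complement {0,4,6}; its interior {0}; cl(A) = X∖{0} = {2,3,4,6,5,1}
With k = closure, c = complement:
  1. A     = {2,3,5,1}
  2. kA    = {2,3,4,6,5,1}
  3. cA    = {0,4,6}
  4. ckA   = {0}
  5. kcA   = {0,4,6,5}
  6. kckA  = {0,6,5}
  7. ckcA  = {2,3,1}
  8. ckckA = {2,3,4,1}
k, c of each give nothing new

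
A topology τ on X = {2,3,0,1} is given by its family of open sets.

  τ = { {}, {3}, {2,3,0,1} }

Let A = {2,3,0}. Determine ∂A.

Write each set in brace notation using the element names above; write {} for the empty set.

opens ⊆ A: {}, {3}; union → int = {3}
complement {1}; its interior {}; cl(A) = X∖{} = {2,3,0,1}
boundary = {2,3,0,1} ∖ {3} = {2,0,1}

{2,0,1}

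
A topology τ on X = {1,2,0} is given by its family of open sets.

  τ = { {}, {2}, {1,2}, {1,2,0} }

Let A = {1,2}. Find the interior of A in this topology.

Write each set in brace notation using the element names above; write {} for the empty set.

open subsets of A: {}, {2}, {1,2}; so int(A) = {1,2}

{1,2}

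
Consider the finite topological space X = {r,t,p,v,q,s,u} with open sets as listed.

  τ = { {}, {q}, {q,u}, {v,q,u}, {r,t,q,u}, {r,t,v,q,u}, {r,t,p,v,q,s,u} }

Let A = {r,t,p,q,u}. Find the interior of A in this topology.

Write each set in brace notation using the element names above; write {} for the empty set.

U open, U⊆A: {}, {q}, {q,u}, {r,t,q,u}. int(A) = ⋃ = {r,t,q,u}

{r,t,q,u}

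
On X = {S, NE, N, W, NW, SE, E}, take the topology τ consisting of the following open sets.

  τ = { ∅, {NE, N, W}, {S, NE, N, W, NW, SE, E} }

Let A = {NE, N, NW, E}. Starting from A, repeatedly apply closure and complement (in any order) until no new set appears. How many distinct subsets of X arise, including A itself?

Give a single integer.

4

X∖A={S, W, SE}, int(X∖A)=∅, hence cl(A)={S, NE, N, W, NW, SE, E}
Orbit (k=closure, c=complement):
  1. A     = {NE, N, NW, E}
  2. kA    = {S, NE, N, W, NW, SE, E}
  3. cA    = {S, W, SE}
  4. ckA   = ∅
(closed under both — stop)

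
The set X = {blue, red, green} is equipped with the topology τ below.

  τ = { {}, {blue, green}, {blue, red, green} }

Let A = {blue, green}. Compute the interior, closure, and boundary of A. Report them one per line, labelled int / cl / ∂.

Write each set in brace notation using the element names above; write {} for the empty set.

int(A) = {blue, green}
cl(A)  = {blue, red, green}
∂A     = {red}

U open, U⊆A: {}, {blue, green}. int(A) = ⋃ = {blue, green}
X∖A={red}, int(X∖A)={}, hence cl(A)={blue, red, green}
∂A: remove int from cl → {red}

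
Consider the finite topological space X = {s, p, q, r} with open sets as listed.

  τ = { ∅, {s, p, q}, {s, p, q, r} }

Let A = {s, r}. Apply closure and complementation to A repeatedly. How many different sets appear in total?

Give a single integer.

X∖A={p, q}, int(X∖A)=∅, hence cl(A)={s, p, q, r}
Orbit (k=closure, c=complement):
  1. A     = {s, r}
  2. kA    = {s, p, q, r}
  3. cA    = {p, q}
  4. ckA   = ∅
(closed under both — stop)

4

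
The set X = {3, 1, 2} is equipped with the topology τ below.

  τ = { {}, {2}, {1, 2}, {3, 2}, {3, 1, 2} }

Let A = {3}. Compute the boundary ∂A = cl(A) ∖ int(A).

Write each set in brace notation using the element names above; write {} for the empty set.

interior: largest open inside A is {} (from {})
cl via duality: int({1, 2}) = {1, 2}, so X∖{1, 2} = {3}
cl∖int = {3}

{3}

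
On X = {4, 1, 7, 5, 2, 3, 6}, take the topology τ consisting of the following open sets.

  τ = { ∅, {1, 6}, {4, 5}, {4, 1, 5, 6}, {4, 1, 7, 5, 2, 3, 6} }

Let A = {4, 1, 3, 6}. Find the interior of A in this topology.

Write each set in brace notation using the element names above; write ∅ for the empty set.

interior: largest open inside A is {1, 6} (from ∅, {1, 6})

{1, 6}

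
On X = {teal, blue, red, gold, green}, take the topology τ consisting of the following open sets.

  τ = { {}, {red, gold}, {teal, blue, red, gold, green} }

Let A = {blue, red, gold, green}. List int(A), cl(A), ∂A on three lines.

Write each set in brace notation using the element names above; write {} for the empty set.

int(A) = {red, gold}
cl(A)  = {teal, blue, red, gold, green}
∂A     = {teal, blue, green}

opens ⊆ A: {}, {red, gold}; union → int = {red, gold}
complement {teal}; its interior {}; cl(A) = X∖{} = {teal, blue, red, gold, green}
boundary = {teal, blue, red, gold, green} ∖ {red, gold} = {teal, blue, green}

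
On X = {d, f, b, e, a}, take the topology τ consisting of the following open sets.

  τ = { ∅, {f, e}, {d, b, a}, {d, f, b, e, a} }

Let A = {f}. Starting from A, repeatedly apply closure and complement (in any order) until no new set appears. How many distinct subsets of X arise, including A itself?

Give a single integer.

complement {d, b, e, a}; its interior {d, b, a}; cl(A) = X∖{d, b, a} = {f, e}
With k = closure, c = complement:
  1. A     = {f}
  2. kA    = {f, e}
  3. cA    = {d, b, e, a}
  4. ckA   = {d, b, a}
  5. kcA   = {d, f, b, e, a}
  6. ckcA  = ∅
k, c of each give nothing new

6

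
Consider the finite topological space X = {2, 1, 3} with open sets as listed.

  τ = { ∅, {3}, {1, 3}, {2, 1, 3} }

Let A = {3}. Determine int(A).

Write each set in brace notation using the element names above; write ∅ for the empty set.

{3}

open subsets of A: ∅, {3}; so int(A) = {3}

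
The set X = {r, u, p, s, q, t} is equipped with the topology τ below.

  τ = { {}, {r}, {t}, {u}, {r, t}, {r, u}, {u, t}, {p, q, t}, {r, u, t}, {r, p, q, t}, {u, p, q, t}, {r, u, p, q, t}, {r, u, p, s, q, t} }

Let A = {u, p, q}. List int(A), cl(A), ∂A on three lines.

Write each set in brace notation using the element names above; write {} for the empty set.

int(A) = {u}
cl(A)  = {u, p, s, q}
∂A     = {p, s, q}

opens ⊆ A: {}, {u}; union → int = {u}
complement {r, s, t}; its interior {r, t}; cl(A) = X∖{r, t} = {u, p, s, q}
boundary = {u, p, s, q} ∖ {u} = {p, s, q}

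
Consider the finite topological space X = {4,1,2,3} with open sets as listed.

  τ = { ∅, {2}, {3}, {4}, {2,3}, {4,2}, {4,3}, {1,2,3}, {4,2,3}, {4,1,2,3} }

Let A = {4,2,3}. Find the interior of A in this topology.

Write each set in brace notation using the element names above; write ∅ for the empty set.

open subsets of A: ∅, {4}, {2}, {3}, {4,3}, {4,2}, {2,3}, {4,2,3}; so int(A) = {4,2,3}

{4,2,3}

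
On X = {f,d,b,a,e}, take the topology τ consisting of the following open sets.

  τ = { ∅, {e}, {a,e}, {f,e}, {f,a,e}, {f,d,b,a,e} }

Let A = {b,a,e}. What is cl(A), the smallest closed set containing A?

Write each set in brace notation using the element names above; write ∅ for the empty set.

{f,d,b,a,e}

X∖A={f,d}, int(X∖A)=∅, hence cl(A)={f,d,b,a,e}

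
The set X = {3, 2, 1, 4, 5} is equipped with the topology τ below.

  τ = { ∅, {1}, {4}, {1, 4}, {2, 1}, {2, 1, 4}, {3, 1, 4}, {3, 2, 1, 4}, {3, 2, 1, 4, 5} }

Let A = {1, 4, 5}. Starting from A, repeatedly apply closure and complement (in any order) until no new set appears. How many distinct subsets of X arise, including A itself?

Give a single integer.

6

X∖A={3, 2}, int(X∖A)=∅, hence cl(A)={3, 2, 1, 4, 5}
Orbit (k=closure, c=complement):
  1. A     = {1, 4, 5}
  2. kA    = {3, 2, 1, 4, 5}
  3. cA    = {3, 2}
  4. ckA   = ∅
  5. kcA   = {3, 2, 5}
  6. ckcA  = {1, 4}
(closed under both — stop)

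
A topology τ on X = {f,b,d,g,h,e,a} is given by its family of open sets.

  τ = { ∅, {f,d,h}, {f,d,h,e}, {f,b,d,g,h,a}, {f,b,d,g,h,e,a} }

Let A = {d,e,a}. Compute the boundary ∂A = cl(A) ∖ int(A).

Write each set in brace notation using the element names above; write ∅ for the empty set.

{f,b,d,g,h,e,a}

U open, U⊆A: ∅. int(A) = ⋃ = ∅
X∖A={f,b,g,h}, int(X∖A)=∅, hence cl(A)={f,b,d,g,h,e,a}
∂A: remove int from cl → {f,b,d,g,h,e,a}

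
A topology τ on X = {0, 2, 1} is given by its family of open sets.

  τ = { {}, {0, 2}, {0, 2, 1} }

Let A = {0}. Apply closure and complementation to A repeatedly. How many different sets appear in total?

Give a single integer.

complement {2, 1}; its interior {}; cl(A) = X∖{} = {0, 2, 1}
With k = closure, c = complement:
  1. A     = {0}
  2. kA    = {0, 2, 1}
  3. cA    = {2, 1}
  4. ckA   = {}
k, c of each give nothing new

4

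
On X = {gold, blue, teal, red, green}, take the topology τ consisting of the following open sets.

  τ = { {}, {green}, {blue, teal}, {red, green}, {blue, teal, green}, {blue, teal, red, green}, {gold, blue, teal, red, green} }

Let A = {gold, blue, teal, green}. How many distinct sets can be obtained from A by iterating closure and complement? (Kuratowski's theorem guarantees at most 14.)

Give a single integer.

X∖A={red}, int(X∖A)={}, hence cl(A)={gold, blue, teal, red, green}
Orbit (k=closure, c=complement):
  1. A     = {gold, blue, teal, green}
  2. kA    = {gold, blue, teal, red, green}
  3. cA    = {red}
  4. ckA   = {}
  5. kcA   = {gold, red}
  6. ckcA  = {blue, teal, green}
(closed under both — stop)

6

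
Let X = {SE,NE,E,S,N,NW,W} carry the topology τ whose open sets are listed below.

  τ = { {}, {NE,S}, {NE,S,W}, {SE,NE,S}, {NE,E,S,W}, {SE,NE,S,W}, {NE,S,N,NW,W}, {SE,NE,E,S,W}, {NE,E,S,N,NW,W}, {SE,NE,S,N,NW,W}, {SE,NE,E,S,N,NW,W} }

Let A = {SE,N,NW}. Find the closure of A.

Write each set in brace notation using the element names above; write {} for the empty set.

complement {NE,E,S,W}; its interior {NE,E,S,W}; cl(A) = X∖{NE,E,S,W} = {SE,N,NW}

{SE,N,NW}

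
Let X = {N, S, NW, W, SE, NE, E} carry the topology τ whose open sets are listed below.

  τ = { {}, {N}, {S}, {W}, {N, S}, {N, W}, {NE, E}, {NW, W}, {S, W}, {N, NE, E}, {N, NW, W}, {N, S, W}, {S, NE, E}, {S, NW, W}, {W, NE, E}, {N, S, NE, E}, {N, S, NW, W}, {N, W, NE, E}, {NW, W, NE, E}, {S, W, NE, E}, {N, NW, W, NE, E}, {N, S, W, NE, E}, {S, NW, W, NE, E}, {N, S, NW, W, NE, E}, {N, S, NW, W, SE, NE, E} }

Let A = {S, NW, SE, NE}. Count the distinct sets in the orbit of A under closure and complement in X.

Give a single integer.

12

cl via duality: int({N, W, E}) = {N, W}, so X∖{N, W} = {S, NW, SE, NE, E}
Write k for closure, c for complement:
  1. A     = {S, NW, SE, NE}
  2. kA    = {S, NW, SE, NE, E}
  3. cA    = {N, W, E}
  4. ckA   = {N, W}
  5. kcA   = {N, NW, W, SE, NE, E}
  6. kckA  = {N, NW, W, SE}
  7. ckcA  = {S}
  8. ckckA = {S, NE, E}
  9. kckcA = {S, SE}
  10. kckckA = {S, SE, NE, E}
  11. ckckcA = {N, NW, W, NE, E}
  12. ckckckA = {N, NW, W}
applying k or c yields no new set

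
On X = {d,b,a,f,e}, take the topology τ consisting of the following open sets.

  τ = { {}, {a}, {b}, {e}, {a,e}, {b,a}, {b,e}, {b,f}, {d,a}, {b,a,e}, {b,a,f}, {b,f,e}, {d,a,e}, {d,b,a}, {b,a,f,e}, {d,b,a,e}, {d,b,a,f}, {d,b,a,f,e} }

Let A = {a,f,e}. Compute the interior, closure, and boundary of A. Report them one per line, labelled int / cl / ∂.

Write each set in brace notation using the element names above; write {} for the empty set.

opens ⊆ A: {}, {a}, {e}, {a,e}; union → int = {a,e}
complement {d,b}; its interior {b}; cl(A) = X∖{b} = {d,a,f,e}
boundary = {d,a,f,e} ∖ {a,e} = {d,f}

int(A) = {a,e}
cl(A)  = {d,a,f,e}
∂A     = {d,f}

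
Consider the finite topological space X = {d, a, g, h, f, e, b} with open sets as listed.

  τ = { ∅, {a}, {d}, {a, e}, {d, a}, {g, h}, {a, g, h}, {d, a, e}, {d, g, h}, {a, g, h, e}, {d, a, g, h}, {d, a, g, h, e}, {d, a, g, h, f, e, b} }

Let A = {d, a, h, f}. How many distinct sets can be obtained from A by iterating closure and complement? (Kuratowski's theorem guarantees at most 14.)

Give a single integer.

complement {g, e, b}; its interior ∅; cl(A) = X∖∅ = {d, a, g, h, f, e, b}
With k = closure, c = complement:
  1. A     = {d, a, h, f}
  2. kA    = {d, a, g, h, f, e, b}
  3. cA    = {g, e, b}
  4. ckA   = ∅
  5. kcA   = {g, h, f, e, b}
  6. ckcA  = {d, a}
  7. kckcA = {d, a, f, e, b}
  8. ckckcA = {g, h}
  9. kckckcA = {g, h, f, b}
  10. ckckckcA = {d, a, e}
k, c of each give nothing new

10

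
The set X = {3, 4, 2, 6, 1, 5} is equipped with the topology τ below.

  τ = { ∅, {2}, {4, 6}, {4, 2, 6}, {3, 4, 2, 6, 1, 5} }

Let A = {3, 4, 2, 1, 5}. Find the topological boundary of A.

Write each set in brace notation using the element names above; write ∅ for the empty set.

{3, 4, 6, 1, 5}

open subsets of A: ∅, {2}; so int(A) = {2}
closure: X∖int(X∖A) = X∖∅ = {3, 4, 2, 6, 1, 5}
∂A = {3, 4, 2, 6, 1, 5} minus {2} = {3, 4, 6, 1, 5}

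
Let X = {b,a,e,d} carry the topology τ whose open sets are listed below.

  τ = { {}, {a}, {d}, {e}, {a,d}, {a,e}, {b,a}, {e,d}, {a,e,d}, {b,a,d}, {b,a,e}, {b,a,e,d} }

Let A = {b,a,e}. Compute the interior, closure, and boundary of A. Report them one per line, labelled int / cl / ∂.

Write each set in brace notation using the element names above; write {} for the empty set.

int(A) = {b,a,e}
cl(A)  = {b,a,e}
∂A     = {}

opens ⊆ A: {}, {e}, {a}, {b,a}, {a,e}, {b,a,e}; union → int = {b,a,e}
complement {d}; its interior {d}; cl(A) = X∖{d} = {b,a,e}
boundary = {b,a,e} ∖ {b,a,e} = {}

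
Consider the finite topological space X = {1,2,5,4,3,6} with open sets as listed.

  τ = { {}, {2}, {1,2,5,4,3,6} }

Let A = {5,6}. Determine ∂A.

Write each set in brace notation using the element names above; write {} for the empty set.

open subsets of A: {}; so int(A) = {}
closure: X∖int(X∖A) = X∖{2} = {1,5,4,3,6}
∂A = {1,5,4,3,6} minus {} = {1,5,4,3,6}

{1,5,4,3,6}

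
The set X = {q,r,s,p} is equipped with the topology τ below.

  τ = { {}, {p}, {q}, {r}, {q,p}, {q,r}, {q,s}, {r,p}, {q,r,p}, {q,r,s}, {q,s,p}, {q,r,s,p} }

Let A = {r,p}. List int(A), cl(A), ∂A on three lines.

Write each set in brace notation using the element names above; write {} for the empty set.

opens ⊆ A: {}, {r}, {p}, {r,p}; union → int = {r,p}
complement {q,s}; its interior {q,s}; cl(A) = X∖{q,s} = {r,p}
boundary = {r,p} ∖ {r,p} = {}

int(A) = {r,p}
cl(A)  = {r,p}
∂A     = {}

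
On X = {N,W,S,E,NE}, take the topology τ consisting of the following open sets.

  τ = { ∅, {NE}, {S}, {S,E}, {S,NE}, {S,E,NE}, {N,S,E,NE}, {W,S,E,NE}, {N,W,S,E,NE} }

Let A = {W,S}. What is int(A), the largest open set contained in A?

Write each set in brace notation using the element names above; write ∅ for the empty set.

{S}

opens ⊆ A: ∅, {S}; union → int = {S}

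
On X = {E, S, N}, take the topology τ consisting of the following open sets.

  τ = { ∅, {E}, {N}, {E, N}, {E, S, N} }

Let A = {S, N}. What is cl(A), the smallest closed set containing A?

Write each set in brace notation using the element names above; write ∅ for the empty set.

X∖A={E}, int(X∖A)={E}, hence cl(A)={S, N}

{S, N}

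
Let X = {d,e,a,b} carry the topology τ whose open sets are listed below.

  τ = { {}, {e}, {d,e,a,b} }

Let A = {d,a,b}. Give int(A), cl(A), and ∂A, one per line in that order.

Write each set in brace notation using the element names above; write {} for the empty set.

int(A) = {}
cl(A)  = {d,a,b}
∂A     = {d,a,b}

opens ⊆ A: {}; union → int = {}
complement {e}; its interior {e}; cl(A) = X∖{e} = {d,a,b}
boundary = {d,a,b} ∖ {} = {d,a,b}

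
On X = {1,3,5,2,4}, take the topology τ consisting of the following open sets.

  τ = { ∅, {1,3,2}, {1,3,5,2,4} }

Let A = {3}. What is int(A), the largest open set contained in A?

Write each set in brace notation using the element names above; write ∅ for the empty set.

U open, U⊆A: ∅. int(A) = ⋃ = ∅

∅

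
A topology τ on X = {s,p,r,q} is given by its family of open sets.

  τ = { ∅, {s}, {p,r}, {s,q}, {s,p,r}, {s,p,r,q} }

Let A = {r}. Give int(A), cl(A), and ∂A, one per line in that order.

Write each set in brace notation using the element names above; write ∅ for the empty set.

opens ⊆ A: ∅; union → int = ∅
complement {s,p,q}; its interior {s,q}; cl(A) = X∖{s,q} = {p,r}
boundary = {p,r} ∖ ∅ = {p,r}

int(A) = ∅
cl(A)  = {p,r}
∂A     = {p,r}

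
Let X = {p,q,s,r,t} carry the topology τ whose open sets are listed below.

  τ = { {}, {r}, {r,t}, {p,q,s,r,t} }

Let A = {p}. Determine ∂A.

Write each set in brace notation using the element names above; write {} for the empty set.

{p,q,s}

open subsets of A: {}; so int(A) = {}
closure: X∖int(X∖A) = X∖{r,t} = {p,q,s}
∂A = {p,q,s} minus {} = {p,q,s}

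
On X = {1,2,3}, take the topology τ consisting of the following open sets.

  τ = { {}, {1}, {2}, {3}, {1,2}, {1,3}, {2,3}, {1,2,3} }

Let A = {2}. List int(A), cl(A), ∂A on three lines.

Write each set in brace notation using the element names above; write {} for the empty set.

int(A) = {2}
cl(A)  = {2}
∂A     = {}

U open, U⊆A: {}, {2}. int(A) = ⋃ = {2}
X∖A={1,3}, int(X∖A)={1,3}, hence cl(A)={2}
∂A: remove int from cl → {}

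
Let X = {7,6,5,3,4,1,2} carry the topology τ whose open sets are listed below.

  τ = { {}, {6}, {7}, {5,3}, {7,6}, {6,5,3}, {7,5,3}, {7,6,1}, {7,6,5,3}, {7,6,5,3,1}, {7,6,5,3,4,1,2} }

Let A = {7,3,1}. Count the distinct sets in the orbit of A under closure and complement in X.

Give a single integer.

X∖A={6,5,4,2}, int(X∖A)={6}, hence cl(A)={7,5,3,4,1,2}
Orbit (k=closure, c=complement):
  1. A     = {7,3,1}
  2. kA    = {7,5,3,4,1,2}
  3. cA    = {6,5,4,2}
  4. ckA   = {6}
  5. kcA   = {6,5,3,4,1,2}
  6. kckA  = {6,4,1,2}
  7. ckcA  = {7}
  8. ckckA = {7,5,3}
  9. kckcA = {7,4,1,2}
  10. ckckcA = {6,5,3}
(closed under both — stop)

10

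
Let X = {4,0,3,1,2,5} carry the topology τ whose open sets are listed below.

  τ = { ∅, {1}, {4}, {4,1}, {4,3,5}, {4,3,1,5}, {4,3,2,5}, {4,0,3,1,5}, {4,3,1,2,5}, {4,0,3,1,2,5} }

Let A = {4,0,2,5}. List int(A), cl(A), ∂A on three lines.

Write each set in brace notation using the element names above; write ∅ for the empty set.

open subsets of A: ∅, {4}; so int(A) = {4}
closure: X∖int(X∖A) = X∖{1} = {4,0,3,2,5}
∂A = {4,0,3,2,5} minus {4} = {0,3,2,5}

int(A) = {4}
cl(A)  = {4,0,3,2,5}
∂A     = {0,3,2,5}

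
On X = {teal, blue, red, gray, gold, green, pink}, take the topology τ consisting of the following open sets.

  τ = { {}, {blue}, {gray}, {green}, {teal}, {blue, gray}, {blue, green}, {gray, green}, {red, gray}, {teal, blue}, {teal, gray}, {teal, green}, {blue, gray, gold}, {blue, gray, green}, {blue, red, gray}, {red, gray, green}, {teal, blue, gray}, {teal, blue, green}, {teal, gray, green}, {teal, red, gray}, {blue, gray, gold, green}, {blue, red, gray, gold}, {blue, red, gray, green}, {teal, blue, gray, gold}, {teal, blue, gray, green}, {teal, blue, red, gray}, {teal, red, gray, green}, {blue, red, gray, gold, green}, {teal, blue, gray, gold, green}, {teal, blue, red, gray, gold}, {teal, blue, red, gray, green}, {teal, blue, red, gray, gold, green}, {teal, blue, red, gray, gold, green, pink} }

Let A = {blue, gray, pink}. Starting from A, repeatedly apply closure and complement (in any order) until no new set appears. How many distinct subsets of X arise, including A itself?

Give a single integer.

8

complement {teal, red, gold, green}; its interior {teal, green}; cl(A) = X∖{teal, green} = {blue, red, gray, gold, pink}
With k = closure, c = complement:
  1. A     = {blue, gray, pink}
  2. kA    = {blue, red, gray, gold, pink}
  3. cA    = {teal, red, gold, green}
  4. ckA   = {teal, green}
  5. kcA   = {teal, red, gold, green, pink}
  6. kckA  = {teal, green, pink}
  7. ckcA  = {blue, gray}
  8. ckckA = {blue, red, gray, gold}
k, c of each give nothing new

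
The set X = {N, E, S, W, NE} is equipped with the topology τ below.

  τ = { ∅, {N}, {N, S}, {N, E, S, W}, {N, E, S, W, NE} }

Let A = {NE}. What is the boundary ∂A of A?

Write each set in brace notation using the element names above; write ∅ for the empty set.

opens ⊆ A: ∅; union → int = ∅
complement {N, E, S, W}; its interior {N, E, S, W}; cl(A) = X∖{N, E, S, W} = {NE}
boundary = {NE} ∖ ∅ = {NE}

{NE}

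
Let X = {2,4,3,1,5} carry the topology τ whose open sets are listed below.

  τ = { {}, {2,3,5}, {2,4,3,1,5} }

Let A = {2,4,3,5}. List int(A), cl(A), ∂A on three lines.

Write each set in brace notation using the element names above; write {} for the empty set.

U open, U⊆A: {}, {2,3,5}. int(A) = ⋃ = {2,3,5}
X∖A={1}, int(X∖A)={}, hence cl(A)={2,4,3,1,5}
∂A: remove int from cl → {4,1}

int(A) = {2,3,5}
cl(A)  = {2,4,3,1,5}
∂A     = {4,1}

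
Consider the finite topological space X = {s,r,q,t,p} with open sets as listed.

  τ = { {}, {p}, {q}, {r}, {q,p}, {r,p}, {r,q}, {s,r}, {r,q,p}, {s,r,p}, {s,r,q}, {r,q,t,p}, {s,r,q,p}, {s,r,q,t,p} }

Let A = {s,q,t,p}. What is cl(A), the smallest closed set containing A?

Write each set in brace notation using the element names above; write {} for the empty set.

X∖A={r}, int(X∖A)={r}, hence cl(A)={s,q,t,p}

{s,q,t,p}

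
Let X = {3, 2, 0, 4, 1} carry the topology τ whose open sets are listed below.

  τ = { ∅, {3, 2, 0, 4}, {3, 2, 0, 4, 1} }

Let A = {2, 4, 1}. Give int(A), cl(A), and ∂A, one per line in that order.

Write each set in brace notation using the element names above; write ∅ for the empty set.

int(A) = ∅
cl(A)  = {3, 2, 0, 4, 1}
∂A     = {3, 2, 0, 4, 1}

open subsets of A: ∅; so int(A) = ∅
closure: X∖int(X∖A) = X∖∅ = {3, 2, 0, 4, 1}
∂A = {3, 2, 0, 4, 1} minus ∅ = {3, 2, 0, 4, 1}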